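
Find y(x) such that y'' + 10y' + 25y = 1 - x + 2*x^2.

y = 47/625 - 13*x/125 + 2*x**2/25 + C1*exp(-5*x) + C2*x*exp(-5*x)

Characteristic equation r² + 10r + 25 = 0 has discriminant (10)² - 4·(25) = 0, so r = -5 is a repeated root.
Hence y_h = (C1 + C2*x)*exp(-5*x).
For the particular solution try y_p = A0 + A1*x + A2*x^2. Substituting and matching coefficients of each power of x gives A0 = 47/625, A1 = -13/125, A2 = 2/25, so y_p = 47/625 - 13*x/125 + 2*x^2/25.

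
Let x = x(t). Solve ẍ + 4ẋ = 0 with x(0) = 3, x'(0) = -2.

x = 5/2 + exp(-4*t)/2

Characteristic equation r² + 4r = 0 factors as (r + 4)r = 0, so r = -4, 0.
Hence x_h = C1*exp(-4*t) + C2.
Apply the initial conditions: x(0) = C1 + C2 = 3 and x'(0) = -4*C1 = -2. Solving gives C1 = 1/2, C2 = 5/2.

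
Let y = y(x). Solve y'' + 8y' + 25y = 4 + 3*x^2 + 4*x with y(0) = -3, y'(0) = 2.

y = 1934/15625 + 3*x**2/25 + 52*x/625 - 165286*exp(-4*x)*sin(3*x)/46875 - 48809*cos(3*x)*exp(-4*x)/15625

Characteristic equation r² + 8r + 25 = 0 has discriminant (8)² - 4·(25) = -36 < 0, so r = -4 ± 3i.
Hence y_h = C1*cos(3*x)*exp(-4*x) + C2*exp(-4*x)*sin(3*x).
For the particular solution try y_p = A0 + A1*x + A2*x^2. Substituting and matching coefficients of each power of x gives A0 = 1934/15625, A1 = 52/625, A2 = 3/25, so y_p = 1934/15625 + 3*x^2/25 + 52*x/625.
General solution: y = 1934/15625 + 3*x^2/25 + 52*x/625 + C1*cos(3*x)*exp(-4*x) + C2*exp(-4*x)*sin(3*x).
Apply the initial conditions: y(0) = 1934/15625 + C1 = -3 and y'(0) = 52/625 - 4*C1 + 3*C2 = 2. Solving gives C1 = -48809/15625, C2 = -165286/46875.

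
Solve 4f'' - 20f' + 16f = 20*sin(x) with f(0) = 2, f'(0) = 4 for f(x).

f = exp(x)/2 + 13*exp(4*x)/17 + 15*sin(x)/34 + 25*cos(x)/34

Divide through by 4: f'' - 5f' + 4f = 5*sin(x).
Characteristic equation r² - 5r + 4 = 0 factors as (r - 4)(r - 1) = 0, so r = 4, 1.
Hence f_h = C1*exp(4*x) + C2*exp(x).
Try f_p = A*cos(x) + B*sin(x). Substituting and equating the coefficients of cos(x) and sin(x) gives A = 25/34, B = 15/34, so f_p = 15*sin(x)/34 + 25*cos(x)/34.
General solution: f = 15*sin(x)/34 + 25*cos(x)/34 + C1*exp(4*x) + C2*exp(x).
Apply the initial conditions: f(0) = 25/34 + C1 + C2 = 2 and f'(0) = 15/34 + C2 + 4*C1 = 4. Solving gives C1 = 13/17, C2 = 1/2.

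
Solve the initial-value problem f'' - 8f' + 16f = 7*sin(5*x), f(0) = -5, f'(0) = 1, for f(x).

Characteristic equation r² - 8r + 16 = 0 has discriminant (-8)² - 4·(16) = 0, so r = 4 is a repeated root.
Hence f_h = (C1 + C2*x)*exp(4*x).
Try f_p = A*cos(5*x) + B*sin(5*x). Substituting and equating the coefficients of cos(5x) and sin(5x) gives A = 280/1681, B = -63/1681, so f_p = -63*sin(5*x)/1681 + 280*cos(5*x)/1681.
General solution: f = -63*sin(5*x)/1681 + 280*cos(5*x)/1681 + C1*exp(4*x) + C2*x*exp(4*x).
Apply the initial conditions: f(0) = 280/1681 + C1 = -5 and f'(0) = -315/1681 + C2 + 4*C1 = 1. Solving gives C1 = -8685/1681, C2 = 896/41.

f = -8685*exp(4*x)/1681 - 63*sin(5*x)/1681 + 280*cos(5*x)/1681 + 896*x*exp(4*x)/41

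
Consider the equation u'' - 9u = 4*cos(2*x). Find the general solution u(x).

Characteristic equation r² - 9 = 0 factors as (r + 3)(r - 3) = 0, so r = -3, 3.
Hence u_h = C1*exp(-3*x) + C2*exp(3*x).
Try u_p = A*cos(2*x) + B*sin(2*x). Substituting and equating the coefficients of cos(2x) and sin(2x) gives A = -4/13, B = 0, so u_p = -4*cos(2*x)/13.

u = -4*cos(2*x)/13 + C1*exp(-3*x) + C2*exp(3*x)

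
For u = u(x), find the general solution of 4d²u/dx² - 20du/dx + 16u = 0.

u = C1*exp(x) + C2*exp(4*x)

Divide through by 4: u'' - 5u' + 4u = 0.
Characteristic equation r² - 5r + 4 = 0 factors as (r - 1)(r - 4) = 0, so r = 1, 4.
Hence u_h = C1*exp(x) + C2*exp(4*x).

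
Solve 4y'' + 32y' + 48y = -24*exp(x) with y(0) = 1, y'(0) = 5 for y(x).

Divide through by 4: y'' + 8y' + 12y = -6*exp(x).
Characteristic equation r² + 8r + 12 = 0 factors as (r + 6)(r + 2) = 0, so r = -6, -2.
Hence y_h = C1*exp(-6*x) + C2*exp(-2*x).
Try y_p = A*exp(x). Substituting into the equation and dividing by exp(x) gives A = -2/7, so y_p = -2*exp(x)/7.
General solution: y = -2*exp(x)/7 + C1*exp(-6*x) + C2*exp(-2*x).
Apply the initial conditions: y(0) = -2/7 + C1 + C2 = 1 and y'(0) = -2/7 - 6*C1 - 2*C2 = 5. Solving gives C1 = -55/28, C2 = 13/4.

y = -55*exp(-6*x)/28 - 2*exp(x)/7 + 13*exp(-2*x)/4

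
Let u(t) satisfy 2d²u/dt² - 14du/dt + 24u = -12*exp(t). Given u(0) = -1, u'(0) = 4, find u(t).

u = -exp(t) - 5*exp(3*t) + 5*exp(4*t)

Divide through by 2: u'' - 7u' + 12u = -6*exp(t).
Characteristic equation r² - 7r + 12 = 0 factors as (r - 3)(r - 4) = 0, so r = 3, 4.
Hence u_h = C1*exp(3*t) + C2*exp(4*t).
Try u_p = A*exp(t). Substituting into the equation and dividing by exp(t) gives A = -1, so u_p = -exp(t).
General solution: u = -exp(t) + C1*exp(3*t) + C2*exp(4*t).
Apply the initial conditions: u(0) = -1 + C1 + C2 = -1 and u'(0) = -1 + 3*C1 + 4*C2 = 4. Solving gives C1 = -5, C2 = 5.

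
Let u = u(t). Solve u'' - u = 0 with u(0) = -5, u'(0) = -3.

Characteristic equation r² - 1 = 0 factors as (r - 1)(r + 1) = 0, so r = 1, -1.
Hence u_h = C1*exp(t) + C2*exp(-t).
Apply the initial conditions: u(0) = C1 + C2 = -5 and u'(0) = C1 - C2 = -3. Solving gives C1 = -4, C2 = -1.

u = -exp(-t) - 4*exp(t)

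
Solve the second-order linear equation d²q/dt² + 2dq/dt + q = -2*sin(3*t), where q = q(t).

Characteristic equation r² + 2r + 1 = 0 has discriminant (2)² - 4·(1) = 0, so r = -1 is a repeated root.
Hence q_h = (C1 + C2*t)*exp(-t).
Try q_p = A*cos(3*t) + B*sin(3*t). Substituting and equating the coefficients of cos(3t) and sin(3t) gives A = 3/25, B = 4/25, so q_p = 3*cos(3*t)/25 + 4*sin(3*t)/25.

q = 3*cos(3*t)/25 + 4*sin(3*t)/25 + C1*exp(-t) + C2*t*exp(-t)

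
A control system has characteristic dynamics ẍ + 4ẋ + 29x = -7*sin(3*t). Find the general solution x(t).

Characteristic equation r² + 4r + 29 = 0 has discriminant (4)² - 4·(29) = -100 < 0, so r = -2 ± 5i.
Hence x_h = C1*cos(5*t)*exp(-2*t) + C2*exp(-2*t)*sin(5*t).
Try x_p = A*cos(3*t) + B*sin(3*t). Substituting and equating the coefficients of cos(3t) and sin(3t) gives A = 21/136, B = -35/136, so x_p = -35*sin(3*t)/136 + 21*cos(3*t)/136.

x = -35*sin(3*t)/136 + 21*cos(3*t)/136 + C1*cos(5*t)*exp(-2*t) + C2*exp(-2*t)*sin(5*t)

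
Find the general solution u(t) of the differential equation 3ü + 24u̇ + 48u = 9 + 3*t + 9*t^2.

u = 29/128 - t/8 + 3*t**2/16 + C1*exp(-4*t) + C2*t*exp(-4*t)

Divide through by 3: u'' + 8u' + 16u = 3 + t + 3*t^2.
Characteristic equation r² + 8r + 16 = 0 has discriminant (8)² - 4·(16) = 0, so r = -4 is a repeated root.
Hence u_h = (C1 + C2*t)*exp(-4*t).
For the particular solution try u_p = A0 + A1*t + A2*t^2. Substituting and matching coefficients of each power of t gives A0 = 29/128, A1 = -1/8, A2 = 3/16, so u_p = 29/128 - t/8 + 3*t^2/16.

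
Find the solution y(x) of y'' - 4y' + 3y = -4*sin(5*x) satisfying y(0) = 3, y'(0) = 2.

y = -27*exp(3*x)/34 - 20*cos(5*x)/221 + 22*sin(5*x)/221 + 101*exp(x)/26

Characteristic equation r² - 4r + 3 = 0 factors as (r - 3)(r - 1) = 0, so r = 3, 1.
Hence y_h = C1*exp(3*x) + C2*exp(x).
Try y_p = A*cos(5*x) + B*sin(5*x). Substituting and equating the coefficients of cos(5x) and sin(5x) gives A = -20/221, B = 22/221, so y_p = -20*cos(5*x)/221 + 22*sin(5*x)/221.
General solution: y = -20*cos(5*x)/221 + 22*sin(5*x)/221 + C1*exp(3*x) + C2*exp(x).
Apply the initial conditions: y(0) = -20/221 + C1 + C2 = 3 and y'(0) = 110/221 + C2 + 3*C1 = 2. Solving gives C1 = -27/34, C2 = 101/26.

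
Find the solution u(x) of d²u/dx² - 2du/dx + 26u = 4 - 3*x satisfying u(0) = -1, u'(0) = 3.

u = 49/338 - 3*x/26 - 387*cos(5*x)*exp(x)/338 + 144*exp(x)*sin(5*x)/169

Characteristic equation r² - 2r + 26 = 0 has discriminant (-2)² - 4·(26) = -100 < 0, so r = 1 ± 5i.
Hence u_h = C1*cos(5*x)*exp(x) + C2*exp(x)*sin(5*x).
For the particular solution try u_p = A0 + A1*x. Substituting and matching coefficients of each power of x gives A0 = 49/338, A1 = -3/26, so u_p = 49/338 - 3*x/26.
General solution: u = 49/338 - 3*x/26 + C1*cos(5*x)*exp(x) + C2*exp(x)*sin(5*x).
Apply the initial conditions: u(0) = 49/338 + C1 = -1 and u'(0) = -3/26 + C1 + 5*C2 = 3. Solving gives C1 = -387/338, C2 = 144/169.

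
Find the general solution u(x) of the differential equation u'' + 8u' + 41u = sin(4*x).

Characteristic equation r² + 8r + 41 = 0 has discriminant (8)² - 4·(41) = -100 < 0, so r = -4 ± 5i.
Hence u_h = C1*cos(5*x)*exp(-4*x) + C2*exp(-4*x)*sin(5*x).
Try u_p = A*cos(4*x) + B*sin(4*x). Substituting and equating the coefficients of cos(4x) and sin(4x) gives A = -32/1649, B = 25/1649, so u_p = -32*cos(4*x)/1649 + 25*sin(4*x)/1649.

u = -32*cos(4*x)/1649 + 25*sin(4*x)/1649 + C1*cos(5*x)*exp(-4*x) + C2*exp(-4*x)*sin(5*x)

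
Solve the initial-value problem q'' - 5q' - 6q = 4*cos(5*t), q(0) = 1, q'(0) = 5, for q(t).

Characteristic equation r² - 5r - 6 = 0 factors as (r + 1)(r - 6) = 0, so r = -1, 6.
Hence q_h = C1*exp(-t) + C2*exp(6*t).
Try q_p = A*cos(5*t) + B*sin(5*t). Substituting and equating the coefficients of cos(5t) and sin(5t) gives A = -62/793, B = -50/793, so q_p = -62*cos(5*t)/793 - 50*sin(5*t)/793.
General solution: q = -62*cos(5*t)/793 - 50*sin(5*t)/793 + C1*exp(-t) + C2*exp(6*t).
Apply the initial conditions: q(0) = -62/793 + C1 + C2 = 1 and q'(0) = -250/793 - C1 + 6*C2 = 5. Solving gives C1 = 15/91, C2 = 390/427.

q = -62*cos(5*t)/793 - 50*sin(5*t)/793 + 15*exp(-t)/91 + 390*exp(6*t)/427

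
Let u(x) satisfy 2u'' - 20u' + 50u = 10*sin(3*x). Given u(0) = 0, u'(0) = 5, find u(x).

u = -75*exp(5*x)/578 + 20*sin(3*x)/289 + 75*cos(3*x)/578 + 185*x*exp(5*x)/34

Divide through by 2: u'' - 10u' + 25u = 5*sin(3*x).
Characteristic equation r² - 10r + 25 = 0 has discriminant (-10)² - 4·(25) = 0, so r = 5 is a repeated root.
Hence u_h = (C1 + C2*x)*exp(5*x).
Try u_p = A*cos(3*x) + B*sin(3*x). Substituting and equating the coefficients of cos(3x) and sin(3x) gives A = 75/578, B = 20/289, so u_p = 20*sin(3*x)/289 + 75*cos(3*x)/578.
General solution: u = 20*sin(3*x)/289 + 75*cos(3*x)/578 + C1*exp(5*x) + C2*x*exp(5*x).
Apply the initial conditions: u(0) = 75/578 + C1 = 0 and u'(0) = 60/289 + C2 + 5*C1 = 5. Solving gives C1 = -75/578, C2 = 185/34.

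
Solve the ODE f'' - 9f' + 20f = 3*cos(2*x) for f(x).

Characteristic equation r² - 9r + 20 = 0 factors as (r - 5)(r - 4) = 0, so r = 5, 4.
Hence f_h = C1*exp(5*x) + C2*exp(4*x).
Try f_p = A*cos(2*x) + B*sin(2*x). Substituting and equating the coefficients of cos(2x) and sin(2x) gives A = 12/145, B = -27/290, so f_p = -27*sin(2*x)/290 + 12*cos(2*x)/145.

f = -27*sin(2*x)/290 + 12*cos(2*x)/145 + C1*exp(5*x) + C2*exp(4*x)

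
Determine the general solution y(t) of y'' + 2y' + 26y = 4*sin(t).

y = -8*cos(t)/629 + 100*sin(t)/629 + C1*cos(5*t)*exp(-t) + C2*exp(-t)*sin(5*t)

Characteristic equation r² + 2r + 26 = 0 has discriminant (2)² - 4·(26) = -100 < 0, so r = -1 ± 5i.
Hence y_h = C1*cos(5*t)*exp(-t) + C2*exp(-t)*sin(5*t).
Try y_p = A*cos(t) + B*sin(t). Substituting and equating the coefficients of cos(t) and sin(t) gives A = -8/629, B = 100/629, so y_p = -8*cos(t)/629 + 100*sin(t)/629.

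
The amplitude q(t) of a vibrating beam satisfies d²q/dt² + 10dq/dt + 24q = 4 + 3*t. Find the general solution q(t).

Characteristic equation r² + 10r + 24 = 0 factors as (r + 4)(r + 6) = 0, so r = -4, -6.
Hence q_h = C1*exp(-4*t) + C2*exp(-6*t).
For the particular solution try q_p = A0 + A1*t. Substituting and matching coefficients of each power of t gives A0 = 11/96, A1 = 1/8, so q_p = 11/96 + t/8.

q = 11/96 + t/8 + C1*exp(-4*t) + C2*exp(-6*t)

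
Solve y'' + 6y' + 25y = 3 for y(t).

Characteristic equation r² + 6r + 25 = 0 has discriminant (6)² - 4·(25) = -64 < 0, so r = -3 ± 4i.
Hence y_h = C1*cos(4*t)*exp(-3*t) + C2*exp(-3*t)*sin(4*t).
For the particular solution try y_p = A0. Substituting and matching coefficients of each power of t gives A0 = 3/25, so y_p = 3/25.

y = 3/25 + C1*cos(4*t)*exp(-3*t) + C2*exp(-3*t)*sin(4*t)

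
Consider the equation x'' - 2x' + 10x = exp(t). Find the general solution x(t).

x = exp(t)/9 + C1*cos(3*t)*exp(t) + C2*exp(t)*sin(3*t)

Characteristic equation r² - 2r + 10 = 0 has discriminant (-2)² - 4·(10) = -36 < 0, so r = 1 ± 3i.
Hence x_h = C1*cos(3*t)*exp(t) + C2*exp(t)*sin(3*t).
Try x_p = A*exp(t). Substituting into the equation and dividing by exp(t) gives A = 1/9, so x_p = exp(t)/9.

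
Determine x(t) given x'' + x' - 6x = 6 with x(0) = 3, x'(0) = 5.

x = -1 + 3*exp(-3*t)/5 + 17*exp(2*t)/5

Characteristic equation r² + r - 6 = 0 factors as (r - 2)(r + 3) = 0, so r = 2, -3.
Hence x_h = C1*exp(2*t) + C2*exp(-3*t).
For the particular solution try x_p = A0. Substituting and matching coefficients of each power of t gives A0 = -1, so x_p = -1.
General solution: x = -1 + C1*exp(2*t) + C2*exp(-3*t).
Apply the initial conditions: x(0) = -1 + C1 + C2 = 3 and x'(0) = -3*C2 + 2*C1 = 5. Solving gives C1 = 17/5, C2 = 3/5.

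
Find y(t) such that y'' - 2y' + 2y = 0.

y = C1*cos(t)*exp(t) + C2*exp(t)*sin(t)

Characteristic equation r² - 2r + 2 = 0 has discriminant (-2)² - 4·(2) = -4 < 0, so r = 1 ± i.
Hence y_h = C1*cos(t)*exp(t) + C2*exp(t)*sin(t).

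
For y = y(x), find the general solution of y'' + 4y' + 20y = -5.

Characteristic equation r² + 4r + 20 = 0 has discriminant (4)² - 4·(20) = -64 < 0, so r = -2 ± 4i.
Hence y_h = C1*cos(4*x)*exp(-2*x) + C2*exp(-2*x)*sin(4*x).
For the particular solution try y_p = A0. Substituting and matching coefficients of each power of x gives A0 = -1/4, so y_p = -1/4.

y = -1/4 + C1*cos(4*x)*exp(-2*x) + C2*exp(-2*x)*sin(4*x)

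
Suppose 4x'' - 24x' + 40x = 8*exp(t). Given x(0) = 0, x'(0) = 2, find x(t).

x = 2*exp(t)/5 - 2*cos(t)*exp(3*t)/5 + 14*exp(3*t)*sin(t)/5

Divide through by 4: x'' - 6x' + 10x = 2*exp(t).
Characteristic equation r² - 6r + 10 = 0 has discriminant (-6)² - 4·(10) = -4 < 0, so r = 3 ± i.
Hence x_h = C1*cos(t)*exp(3*t) + C2*exp(3*t)*sin(t).
Try x_p = A*exp(t). Substituting into the equation and dividing by exp(t) gives A = 2/5, so x_p = 2*exp(t)/5.
General solution: x = 2*exp(t)/5 + C1*cos(t)*exp(3*t) + C2*exp(3*t)*sin(t).
Apply the initial conditions: x(0) = 2/5 + C1 = 0 and x'(0) = 2/5 + C2 + 3*C1 = 2. Solving gives C1 = -2/5, C2 = 14/5.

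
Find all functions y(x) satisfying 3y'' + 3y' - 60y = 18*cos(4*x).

Divide through by 3: y'' + y' - 20y = 6*cos(4*x).
Characteristic equation r² + r - 20 = 0 factors as (r + 5)(r - 4) = 0, so r = -5, 4.
Hence y_h = C1*exp(-5*x) + C2*exp(4*x).
Try y_p = A*cos(4*x) + B*sin(4*x). Substituting and equating the coefficients of cos(4x) and sin(4x) gives A = -27/164, B = 3/164, so y_p = -27*cos(4*x)/164 + 3*sin(4*x)/164.

y = -27*cos(4*x)/164 + 3*sin(4*x)/164 + C1*exp(-5*x) + C2*exp(4*x)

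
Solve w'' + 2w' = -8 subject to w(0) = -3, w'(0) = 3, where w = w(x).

Characteristic equation r² + 2r = 0 factors as (r + 2)r = 0, so r = -2, 0.
Hence w_h = C1*exp(-2*x) + C2.
Since 1 solves the homogeneous equation (r = 0 is a root of multiplicity 1), multiply the trial by x. Try w_p = A*x. Substituting into the equation and dividing by 1 gives A = -4, so w_p = -4*x.
General solution: w = C2 - 4*x + C1*exp(-2*x).
Apply the initial conditions: w(0) = C1 + C2 = -3 and w'(0) = -4 - 2*C1 = 3. Solving gives C1 = -7/2, C2 = 1/2.

w = 1/2 - 4*x - 7*exp(-2*x)/2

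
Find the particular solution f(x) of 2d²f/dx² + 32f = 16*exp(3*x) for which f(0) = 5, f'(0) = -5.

f = -149*sin(4*x)/100 + 8*exp(3*x)/25 + 117*cos(4*x)/25

Divide through by 2: f'' + 16f = 8*exp(3*x).
Characteristic equation r² + 16 = 0 has discriminant (0)² - 4·(16) = -64 < 0, so r = ± 4i.
Hence f_h = C1*cos(4*x) + C2*sin(4*x).
Try f_p = A*exp(3*x). Substituting into the equation and dividing by exp(3*x) gives A = 8/25, so f_p = 8*exp(3*x)/25.
General solution: f = 8*exp(3*x)/25 + C1*cos(4*x) + C2*sin(4*x).
Apply the initial conditions: f(0) = 8/25 + C1 = 5 and f'(0) = 24/25 + 4*C2 = -5. Solving gives C1 = 117/25, C2 = -149/100.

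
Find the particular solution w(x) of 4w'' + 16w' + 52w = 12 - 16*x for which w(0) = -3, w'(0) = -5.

w = 55/169 - 4*x/13 - 639*exp(-2*x)*sin(3*x)/169 - 562*cos(3*x)*exp(-2*x)/169

Divide through by 4: w'' + 4w' + 13w = 3 - 4*x.
Characteristic equation r² + 4r + 13 = 0 has discriminant (4)² - 4·(13) = -36 < 0, so r = -2 ± 3i.
Hence w_h = C1*cos(3*x)*exp(-2*x) + C2*exp(-2*x)*sin(3*x).
For the particular solution try w_p = A0 + A1*x. Substituting and matching coefficients of each power of x gives A0 = 55/169, A1 = -4/13, so w_p = 55/169 - 4*x/13.
General solution: w = 55/169 - 4*x/13 + C1*cos(3*x)*exp(-2*x) + C2*exp(-2*x)*sin(3*x).
Apply the initial conditions: w(0) = 55/169 + C1 = -3 and w'(0) = -4/13 - 2*C1 + 3*C2 = -5. Solving gives C1 = -562/169, C2 = -639/169.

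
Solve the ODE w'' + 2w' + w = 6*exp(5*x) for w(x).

w = exp(5*x)/6 + C1*exp(-x) + C2*x*exp(-x)

Characteristic equation r² + 2r + 1 = 0 has discriminant (2)² - 4·(1) = 0, so r = -1 is a repeated root.
Hence w_h = (C1 + C2*x)*exp(-x).
Try w_p = A*exp(5*x). Substituting into the equation and dividing by exp(5*x) gives A = 1/6, so w_p = exp(5*x)/6.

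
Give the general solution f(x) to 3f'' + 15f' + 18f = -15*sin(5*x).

Divide through by 3: f'' + 5f' + 6f = -5*sin(5*x).
Characteristic equation r² + 5r + 6 = 0 factors as (r + 2)(r + 3) = 0, so r = -2, -3.
Hence f_h = C1*exp(-2*x) + C2*exp(-3*x).
Try f_p = A*cos(5*x) + B*sin(5*x). Substituting and equating the coefficients of cos(5x) and sin(5x) gives A = 125/986, B = 95/986, so f_p = 95*sin(5*x)/986 + 125*cos(5*x)/986.

f = 95*sin(5*x)/986 + 125*cos(5*x)/986 + C1*exp(-2*x) + C2*exp(-3*x)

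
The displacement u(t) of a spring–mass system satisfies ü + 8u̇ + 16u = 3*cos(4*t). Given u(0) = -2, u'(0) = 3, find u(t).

u = -2*exp(-4*t) + 3*sin(4*t)/32 - 43*t*exp(-4*t)/8

Characteristic equation r² + 8r + 16 = 0 has discriminant (8)² - 4·(16) = 0, so r = -4 is a repeated root.
Hence u_h = (C1 + C2*t)*exp(-4*t).
Try u_p = A*cos(4*t) + B*sin(4*t). Substituting and equating the coefficients of cos(4t) and sin(4t) gives A = 0, B = 3/32, so u_p = 3*sin(4*t)/32.
General solution: u = 3*sin(4*t)/32 + C1*exp(-4*t) + C2*t*exp(-4*t).
Apply the initial conditions: u(0) = C1 = -2 and u'(0) = 3/8 + C2 - 4*C1 = 3. Solving gives C1 = -2, C2 = -43/8.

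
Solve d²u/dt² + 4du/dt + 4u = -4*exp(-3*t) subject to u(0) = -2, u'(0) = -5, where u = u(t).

Characteristic equation r² + 4r + 4 = 0 has discriminant (4)² - 4·(4) = 0, so r = -2 is a repeated root.
Hence u_h = (C1 + C2*t)*exp(-2*t).
Try u_p = A*exp(-3*t). Substituting into the equation and dividing by exp(-3*t) gives A = -4, so u_p = -4*exp(-3*t).
General solution: u = -4*exp(-3*t) + C1*exp(-2*t) + C2*t*exp(-2*t).
Apply the initial conditions: u(0) = -4 + C1 = -2 and u'(0) = 12 + C2 - 2*C1 = -5. Solving gives C1 = 2, C2 = -13.

u = -4*exp(-3*t) + 2*exp(-2*t) - 13*t*exp(-2*t)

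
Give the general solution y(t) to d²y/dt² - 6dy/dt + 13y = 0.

Characteristic equation r² - 6r + 13 = 0 has discriminant (-6)² - 4·(13) = -16 < 0, so r = 3 ± 2i.
Hence y_h = C1*cos(2*t)*exp(3*t) + C2*exp(3*t)*sin(2*t).

y = C1*cos(2*t)*exp(3*t) + C2*exp(3*t)*sin(2*t)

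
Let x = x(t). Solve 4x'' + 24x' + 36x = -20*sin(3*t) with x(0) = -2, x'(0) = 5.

x = -41*exp(-3*t)/18 + 5*cos(3*t)/18 - 11*t*exp(-3*t)/6

Divide through by 4: x'' + 6x' + 9x = -5*sin(3*t).
Characteristic equation r² + 6r + 9 = 0 has discriminant (6)² - 4·(9) = 0, so r = -3 is a repeated root.
Hence x_h = (C1 + C2*t)*exp(-3*t).
Try x_p = A*cos(3*t) + B*sin(3*t). Substituting and equating the coefficients of cos(3t) and sin(3t) gives A = 5/18, B = 0, so x_p = 5*cos(3*t)/18.
General solution: x = 5*cos(3*t)/18 + C1*exp(-3*t) + C2*t*exp(-3*t).
Apply the initial conditions: x(0) = 5/18 + C1 = -2 and x'(0) = C2 - 3*C1 = 5. Solving gives C1 = -41/18, C2 = -11/6.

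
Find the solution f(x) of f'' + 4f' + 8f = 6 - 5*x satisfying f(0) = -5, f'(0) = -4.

f = 17/16 - 5*x/8 - 97*cos(2*x)*exp(-2*x)/16 - 31*exp(-2*x)*sin(2*x)/4

Characteristic equation r² + 4r + 8 = 0 has discriminant (4)² - 4·(8) = -16 < 0, so r = -2 ± 2i.
Hence f_h = C1*cos(2*x)*exp(-2*x) + C2*exp(-2*x)*sin(2*x).
For the particular solution try f_p = A0 + A1*x. Substituting and matching coefficients of each power of x gives A0 = 17/16, A1 = -5/8, so f_p = 17/16 - 5*x/8.
General solution: f = 17/16 - 5*x/8 + C1*cos(2*x)*exp(-2*x) + C2*exp(-2*x)*sin(2*x).
Apply the initial conditions: f(0) = 17/16 + C1 = -5 and f'(0) = -5/8 - 2*C1 + 2*C2 = -4. Solving gives C1 = -97/16, C2 = -31/4.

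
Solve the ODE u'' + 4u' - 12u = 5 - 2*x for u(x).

u = -13/36 + x/6 + C1*exp(-6*x) + C2*exp(2*x)

Characteristic equation r² + 4r - 12 = 0 factors as (r + 6)(r - 2) = 0, so r = -6, 2.
Hence u_h = C1*exp(-6*x) + C2*exp(2*x).
For the particular solution try u_p = A0 + A1*x. Substituting and matching coefficients of each power of x gives A0 = -13/36, A1 = 1/6, so u_p = -13/36 + x/6.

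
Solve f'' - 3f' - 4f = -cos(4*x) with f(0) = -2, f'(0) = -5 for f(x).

f = -57*exp(4*x)/40 - 52*exp(-x)/85 + 3*sin(4*x)/136 + 5*cos(4*x)/136

Characteristic equation r² - 3r - 4 = 0 factors as (r - 4)(r + 1) = 0, so r = 4, -1.
Hence f_h = C1*exp(4*x) + C2*exp(-x).
Try f_p = A*cos(4*x) + B*sin(4*x). Substituting and equating the coefficients of cos(4x) and sin(4x) gives A = 5/136, B = 3/136, so f_p = 3*sin(4*x)/136 + 5*cos(4*x)/136.
General solution: f = 3*sin(4*x)/136 + 5*cos(4*x)/136 + C1*exp(4*x) + C2*exp(-x).
Apply the initial conditions: f(0) = 5/136 + C1 + C2 = -2 and f'(0) = 3/34 - C2 + 4*C1 = -5. Solving gives C1 = -57/40, C2 = -52/85.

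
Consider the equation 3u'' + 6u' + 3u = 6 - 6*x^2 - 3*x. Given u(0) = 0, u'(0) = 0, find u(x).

Divide through by 3: u'' + 2u' + u = 2 - x - 2*x^2.
Characteristic equation r² + 2r + 1 = 0 has discriminant (2)² - 4·(1) = 0, so r = -1 is a repeated root.
Hence u_h = (C1 + C2*x)*exp(-x).
For the particular solution try u_p = A0 + A1*x + A2*x^2. Substituting and matching coefficients of each power of x gives A0 = -8, A1 = 7, A2 = -2, so u_p = -8 - 2*x^2 + 7*x.
General solution: u = -8 - 2*x^2 + 7*x + C1*exp(-x) + C2*x*exp(-x).
Apply the initial conditions: u(0) = -8 + C1 = 0 and u'(0) = 7 + C2 - C1 = 0. Solving gives C1 = 8, C2 = 1.

u = -8 - 2*x**2 + 7*x + 8*exp(-x) + x*exp(-x)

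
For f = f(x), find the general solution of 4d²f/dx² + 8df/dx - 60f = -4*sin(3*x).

Divide through by 4: f'' + 2f' - 15f = -sin(3*x).
Characteristic equation r² + 2r - 15 = 0 factors as (r - 3)(r + 5) = 0, so r = 3, -5.
Hence f_h = C1*exp(3*x) + C2*exp(-5*x).
Try f_p = A*cos(3*x) + B*sin(3*x). Substituting and equating the coefficients of cos(3x) and sin(3x) gives A = 1/102, B = 2/51, so f_p = cos(3*x)/102 + 2*sin(3*x)/51.

f = cos(3*x)/102 + 2*sin(3*x)/51 + C1*exp(3*x) + C2*exp(-5*x)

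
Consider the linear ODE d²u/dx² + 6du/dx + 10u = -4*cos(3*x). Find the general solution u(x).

Characteristic equation r² + 6r + 10 = 0 has discriminant (6)² - 4·(10) = -4 < 0, so r = -3 ± i.
Hence u_h = C1*cos(x)*exp(-3*x) + C2*exp(-3*x)*sin(x).
Try u_p = A*cos(3*x) + B*sin(3*x). Substituting and equating the coefficients of cos(3x) and sin(3x) gives A = -4/325, B = -72/325, so u_p = -72*sin(3*x)/325 - 4*cos(3*x)/325.

u = -72*sin(3*x)/325 - 4*cos(3*x)/325 + C1*cos(x)*exp(-3*x) + C2*exp(-3*x)*sin(x)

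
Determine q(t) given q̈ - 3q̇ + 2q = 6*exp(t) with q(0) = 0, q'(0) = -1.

q = -5*exp(t) + 5*exp(2*t) - 6*t*exp(t)

Characteristic equation r² - 3r + 2 = 0 factors as (r - 1)(r - 2) = 0, so r = 1, 2.
Hence q_h = C1*exp(t) + C2*exp(2*t).
Since exp(t) solves the homogeneous equation (r = 1 is a root of multiplicity 1), multiply the trial by t. Try q_p = A*t*exp(t). Substituting into the equation and dividing by exp(t) gives A = -6, so q_p = -6*t*exp(t).
General solution: q = C1*exp(t) + C2*exp(2*t) - 6*t*exp(t).
Apply the initial conditions: q(0) = C1 + C2 = 0 and q'(0) = -6 + C1 + 2*C2 = -1. Solving gives C1 = -5, C2 = 5.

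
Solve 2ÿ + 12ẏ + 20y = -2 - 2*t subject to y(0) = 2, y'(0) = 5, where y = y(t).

y = -1/25 - t/10 + 51*cos(t)*exp(-3*t)/25 + 561*exp(-3*t)*sin(t)/50

Divide through by 2: y'' + 6y' + 10y = -1 - t.
Characteristic equation r² + 6r + 10 = 0 has discriminant (6)² - 4·(10) = -4 < 0, so r = -3 ± i.
Hence y_h = C1*cos(t)*exp(-3*t) + C2*exp(-3*t)*sin(t).
For the particular solution try y_p = A0 + A1*t. Substituting and matching coefficients of each power of t gives A0 = -1/25, A1 = -1/10, so y_p = -1/25 - t/10.
General solution: y = -1/25 - t/10 + C1*cos(t)*exp(-3*t) + C2*exp(-3*t)*sin(t).
Apply the initial conditions: y(0) = -1/25 + C1 = 2 and y'(0) = -1/10 + C2 - 3*C1 = 5. Solving gives C1 = 51/25, C2 = 561/50.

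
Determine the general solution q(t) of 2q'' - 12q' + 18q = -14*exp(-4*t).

Divide through by 2: q'' - 6q' + 9q = -7*exp(-4*t).
Characteristic equation r² - 6r + 9 = 0 has discriminant (-6)² - 4·(9) = 0, so r = 3 is a repeated root.
Hence q_h = (C1 + C2*t)*exp(3*t).
Try q_p = A*exp(-4*t). Substituting into the equation and dividing by exp(-4*t) gives A = -1/7, so q_p = -exp(-4*t)/7.

q = -exp(-4*t)/7 + C1*exp(3*t) + C2*t*exp(3*t)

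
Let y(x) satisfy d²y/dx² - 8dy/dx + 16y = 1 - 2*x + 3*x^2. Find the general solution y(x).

y = 9/128 + x/16 + 3*x**2/16 + C1*exp(4*x) + C2*x*exp(4*x)

Characteristic equation r² - 8r + 16 = 0 has discriminant (-8)² - 4·(16) = 0, so r = 4 is a repeated root.
Hence y_h = (C1 + C2*x)*exp(4*x).
For the particular solution try y_p = A0 + A1*x + A2*x^2. Substituting and matching coefficients of each power of x gives A0 = 9/128, A1 = 1/16, A2 = 3/16, so y_p = 9/128 + x/16 + 3*x^2/16.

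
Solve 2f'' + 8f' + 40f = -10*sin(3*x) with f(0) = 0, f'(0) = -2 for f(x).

Divide through by 2: f'' + 4f' + 20f = -5*sin(3*x).
Characteristic equation r² + 4r + 20 = 0 has discriminant (4)² - 4·(20) = -64 < 0, so r = -2 ± 4i.
Hence f_h = C1*cos(4*x)*exp(-2*x) + C2*exp(-2*x)*sin(4*x).
Try f_p = A*cos(3*x) + B*sin(3*x). Substituting and equating the coefficients of cos(3x) and sin(3x) gives A = 12/53, B = -11/53, so f_p = -11*sin(3*x)/53 + 12*cos(3*x)/53.
General solution: f = -11*sin(3*x)/53 + 12*cos(3*x)/53 + C1*cos(4*x)*exp(-2*x) + C2*exp(-2*x)*sin(4*x).
Apply the initial conditions: f(0) = 12/53 + C1 = 0 and f'(0) = -33/53 - 2*C1 + 4*C2 = -2. Solving gives C1 = -12/53, C2 = -97/212.

f = -11*sin(3*x)/53 + 12*cos(3*x)/53 - 97*exp(-2*x)*sin(4*x)/212 - 12*cos(4*x)*exp(-2*x)/53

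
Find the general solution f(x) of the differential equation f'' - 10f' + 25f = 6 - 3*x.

Characteristic equation r² - 10r + 25 = 0 has discriminant (-10)² - 4·(25) = 0, so r = 5 is a repeated root.
Hence f_h = (C1 + C2*x)*exp(5*x).
For the particular solution try f_p = A0 + A1*x. Substituting and matching coefficients of each power of x gives A0 = 24/125, A1 = -3/25, so f_p = 24/125 - 3*x/25.

f = 24/125 - 3*x/25 + C1*exp(5*x) + C2*x*exp(5*x)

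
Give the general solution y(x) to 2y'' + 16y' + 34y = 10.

Divide through by 2: y'' + 8y' + 17y = 5.
Characteristic equation r² + 8r + 17 = 0 has discriminant (8)² - 4·(17) = -4 < 0, so r = -4 ± i.
Hence y_h = C1*cos(x)*exp(-4*x) + C2*exp(-4*x)*sin(x).
For the particular solution try y_p = A0. Substituting and matching coefficients of each power of x gives A0 = 5/17, so y_p = 5/17.

y = 5/17 + C1*cos(x)*exp(-4*x) + C2*exp(-4*x)*sin(x)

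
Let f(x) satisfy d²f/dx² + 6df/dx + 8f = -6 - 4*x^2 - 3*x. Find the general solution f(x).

f = -29/32 - x**2/2 + 3*x/8 + C1*exp(-4*x) + C2*exp(-2*x)

Characteristic equation r² + 6r + 8 = 0 factors as (r + 4)(r + 2) = 0, so r = -4, -2.
Hence f_h = C1*exp(-4*x) + C2*exp(-2*x).
For the particular solution try f_p = A0 + A1*x + A2*x^2. Substituting and matching coefficients of each power of x gives A0 = -29/32, A1 = 3/8, A2 = -1/2, so f_p = -29/32 - x^2/2 + 3*x/8.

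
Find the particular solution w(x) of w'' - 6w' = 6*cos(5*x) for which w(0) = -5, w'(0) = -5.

Characteristic equation r² - 6r = 0 factors as (r - 6)r = 0, so r = 6, 0.
Hence w_h = C1*exp(6*x) + C2.
Try w_p = A*cos(5*x) + B*sin(5*x). Substituting and equating the coefficients of cos(5x) and sin(5x) gives A = -6/61, B = -36/305, so w_p = -36*sin(5*x)/305 - 6*cos(5*x)/61.
General solution: w = C2 - 36*sin(5*x)/305 - 6*cos(5*x)/61 + C1*exp(6*x).
Apply the initial conditions: w(0) = -6/61 + C1 + C2 = -5 and w'(0) = -36/61 + 6*C1 = -5. Solving gives C1 = -269/366, C2 = -25/6.

w = -25/6 - 269*exp(6*x)/366 - 36*sin(5*x)/305 - 6*cos(5*x)/61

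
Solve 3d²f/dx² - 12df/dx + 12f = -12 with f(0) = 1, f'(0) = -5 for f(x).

Divide through by 3: f'' - 4f' + 4f = -4.
Characteristic equation r² - 4r + 4 = 0 has discriminant (-4)² - 4·(4) = 0, so r = 2 is a repeated root.
Hence f_h = (C1 + C2*x)*exp(2*x).
For the particular solution try f_p = A0. Substituting and matching coefficients of each power of x gives A0 = -1, so f_p = -1.
General solution: f = -1 + C1*exp(2*x) + C2*x*exp(2*x).
Apply the initial conditions: f(0) = -1 + C1 = 1 and f'(0) = C2 + 2*C1 = -5. Solving gives C1 = 2, C2 = -9.

f = -1 + 2*exp(2*x) - 9*x*exp(2*x)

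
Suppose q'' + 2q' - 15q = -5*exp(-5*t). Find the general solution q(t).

Characteristic equation r² + 2r - 15 = 0 factors as (r + 5)(r - 3) = 0, so r = -5, 3.
Hence q_h = C1*exp(-5*t) + C2*exp(3*t).
Since exp(-5*t) solves the homogeneous equation (r = -5 is a root of multiplicity 1), multiply the trial by t. Try q_p = A*t*exp(-5*t). Substituting into the equation and dividing by exp(-5*t) gives A = 5/8, so q_p = 5*t*exp(-5*t)/8.

q = C1*exp(-5*t) + C2*exp(3*t) + 5*t*exp(-5*t)/8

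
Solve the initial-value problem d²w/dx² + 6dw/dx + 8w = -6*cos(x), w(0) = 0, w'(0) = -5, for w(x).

Characteristic equation r² + 6r + 8 = 0 factors as (r + 4)(r + 2) = 0, so r = -4, -2.
Hence w_h = C1*exp(-4*x) + C2*exp(-2*x).
Try w_p = A*cos(x) + B*sin(x). Substituting and equating the coefficients of cos(x) and sin(x) gives A = -42/85, B = -36/85, so w_p = -42*cos(x)/85 - 36*sin(x)/85.
General solution: w = -42*cos(x)/85 - 36*sin(x)/85 + C1*exp(-4*x) + C2*exp(-2*x).
Apply the initial conditions: w(0) = -42/85 + C1 + C2 = 0 and w'(0) = -36/85 - 4*C1 - 2*C2 = -5. Solving gives C1 = 61/34, C2 = -13/10.

w = -42*cos(x)/85 - 36*sin(x)/85 - 13*exp(-2*x)/10 + 61*exp(-4*x)/34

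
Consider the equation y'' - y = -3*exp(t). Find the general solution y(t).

Characteristic equation r² - 1 = 0 factors as (r + 1)(r - 1) = 0, so r = -1, 1.
Hence y_h = C1*exp(-t) + C2*exp(t).
Since exp(t) solves the homogeneous equation (r = 1 is a root of multiplicity 1), multiply the trial by t. Try y_p = A*t*exp(t). Substituting into the equation and dividing by exp(t) gives A = -3/2, so y_p = -3*t*exp(t)/2.

y = C1*exp(-t) + C2*exp(t) - 3*t*exp(t)/2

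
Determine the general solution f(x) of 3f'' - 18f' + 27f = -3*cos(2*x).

Divide through by 3: f'' - 6f' + 9f = -cos(2*x).
Characteristic equation r² - 6r + 9 = 0 has discriminant (-6)² - 4·(9) = 0, so r = 3 is a repeated root.
Hence f_h = (C1 + C2*x)*exp(3*x).
Try f_p = A*cos(2*x) + B*sin(2*x). Substituting and equating the coefficients of cos(2x) and sin(2x) gives A = -5/169, B = 12/169, so f_p = -5*cos(2*x)/169 + 12*sin(2*x)/169.

f = -5*cos(2*x)/169 + 12*sin(2*x)/169 + C1*exp(3*x) + C2*x*exp(3*x)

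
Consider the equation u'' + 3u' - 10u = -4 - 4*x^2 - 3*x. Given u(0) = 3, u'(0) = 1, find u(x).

u = 321/500 + 2*x**2/5 + 7*exp(2*x)/4 + 27*x/50 + 76*exp(-5*x)/125

Characteristic equation r² + 3r - 10 = 0 factors as (r - 2)(r + 5) = 0, so r = 2, -5.
Hence u_h = C1*exp(2*x) + C2*exp(-5*x).
For the particular solution try u_p = A0 + A1*x + A2*x^2. Substituting and matching coefficients of each power of x gives A0 = 321/500, A1 = 27/50, A2 = 2/5, so u_p = 321/500 + 2*x^2/5 + 27*x/50.
General solution: u = 321/500 + 2*x^2/5 + 27*x/50 + C1*exp(2*x) + C2*exp(-5*x).
Apply the initial conditions: u(0) = 321/500 + C1 + C2 = 3 and u'(0) = 27/50 - 5*C2 + 2*C1 = 1. Solving gives C1 = 7/4, C2 = 76/125.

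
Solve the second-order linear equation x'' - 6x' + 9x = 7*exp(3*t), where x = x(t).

x = C1*exp(3*t) + 7*t**2*exp(3*t)/2 + C2*t*exp(3*t)

Characteristic equation r² - 6r + 9 = 0 has discriminant (-6)² - 4·(9) = 0, so r = 3 is a repeated root.
Hence x_h = (C1 + C2*t)*exp(3*t).
Since exp(3*t) solves the homogeneous equation (r = 3 is a root of multiplicity 2), multiply the trial by t^2. Try x_p = A*t^2*exp(3*t). Substituting into the equation and dividing by exp(3*t) gives A = 7/2, so x_p = 7*t^2*exp(3*t)/2.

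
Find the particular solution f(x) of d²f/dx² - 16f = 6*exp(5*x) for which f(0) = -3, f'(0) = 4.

Characteristic equation r² - 16 = 0 factors as (r - 4)(r + 4) = 0, so r = 4, -4.
Hence f_h = C1*exp(4*x) + C2*exp(-4*x).
Try f_p = A*exp(5*x). Substituting into the equation and dividing by exp(5*x) gives A = 2/3, so f_p = 2*exp(5*x)/3.
General solution: f = 2*exp(5*x)/3 + C1*exp(4*x) + C2*exp(-4*x).
Apply the initial conditions: f(0) = 2/3 + C1 + C2 = -3 and f'(0) = 10/3 - 4*C2 + 4*C1 = 4. Solving gives C1 = -7/4, C2 = -23/12.

f = -23*exp(-4*x)/12 - 7*exp(4*x)/4 + 2*exp(5*x)/3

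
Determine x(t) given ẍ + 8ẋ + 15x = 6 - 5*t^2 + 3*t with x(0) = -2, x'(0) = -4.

Characteristic equation r² + 8r + 15 = 0 factors as (r + 5)(r + 3) = 0, so r = -5, -3.
Hence x_h = C1*exp(-5*t) + C2*exp(-3*t).
For the particular solution try x_p = A0 + A1*t + A2*t^2. Substituting and matching coefficients of each power of t gives A0 = 4/27, A1 = 5/9, A2 = -1/3, so x_p = 4/27 - t^2/3 + 5*t/9.
General solution: x = 4/27 - t^2/3 + 5*t/9 + C1*exp(-5*t) + C2*exp(-3*t).
Apply the initial conditions: x(0) = 4/27 + C1 + C2 = -2 and x'(0) = 5/9 - 5*C1 - 3*C2 = -4. Solving gives C1 = 11/2, C2 = -413/54.

x = 4/27 - 413*exp(-3*t)/54 - t**2/3 + 5*t/9 + 11*exp(-5*t)/2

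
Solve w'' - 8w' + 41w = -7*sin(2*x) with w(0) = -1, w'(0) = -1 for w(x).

Characteristic equation r² - 8r + 41 = 0 has discriminant (-8)² - 4·(41) = -100 < 0, so r = 4 ± 5i.
Hence w_h = C1*cos(5*x)*exp(4*x) + C2*exp(4*x)*sin(5*x).
Try w_p = A*cos(2*x) + B*sin(2*x). Substituting and equating the coefficients of cos(2x) and sin(2x) gives A = -112/1625, B = -259/1625, so w_p = -259*sin(2*x)/1625 - 112*cos(2*x)/1625.
General solution: w = -259*sin(2*x)/1625 - 112*cos(2*x)/1625 + C1*cos(5*x)*exp(4*x) + C2*exp(4*x)*sin(5*x).
Apply the initial conditions: w(0) = -112/1625 + C1 = -1 and w'(0) = -518/1625 + 4*C1 + 5*C2 = -1. Solving gives C1 = -1513/1625, C2 = 989/1625.

w = -259*sin(2*x)/1625 - 112*cos(2*x)/1625 - 1513*cos(5*x)*exp(4*x)/1625 + 989*exp(4*x)*sin(5*x)/1625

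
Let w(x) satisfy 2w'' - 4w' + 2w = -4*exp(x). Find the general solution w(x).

w = C1*exp(x) - x**2*exp(x) + C2*x*exp(x)

Divide through by 2: w'' - 2w' + w = -2*exp(x).
Characteristic equation r² - 2r + 1 = 0 has discriminant (-2)² - 4·(1) = 0, so r = 1 is a repeated root.
Hence w_h = (C1 + C2*x)*exp(x).
Since exp(x) solves the homogeneous equation (r = 1 is a root of multiplicity 2), multiply the trial by x^2. Try w_p = A*x^2*exp(x). Substituting into the equation and dividing by exp(x) gives A = -1, so w_p = -x^2*exp(x).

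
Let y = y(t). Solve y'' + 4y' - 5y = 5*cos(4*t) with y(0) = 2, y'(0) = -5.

y = -105*cos(4*t)/697 + 15*exp(t)/17 + 52*exp(-5*t)/41 + 80*sin(4*t)/697

Characteristic equation r² + 4r - 5 = 0 factors as (r + 5)(r - 1) = 0, so r = -5, 1.
Hence y_h = C1*exp(-5*t) + C2*exp(t).
Try y_p = A*cos(4*t) + B*sin(4*t). Substituting and equating the coefficients of cos(4t) and sin(4t) gives A = -105/697, B = 80/697, so y_p = -105*cos(4*t)/697 + 80*sin(4*t)/697.
General solution: y = -105*cos(4*t)/697 + 80*sin(4*t)/697 + C1*exp(-5*t) + C2*exp(t).
Apply the initial conditions: y(0) = -105/697 + C1 + C2 = 2 and y'(0) = 320/697 + C2 - 5*C1 = -5. Solving gives C1 = 52/41, C2 = 15/17.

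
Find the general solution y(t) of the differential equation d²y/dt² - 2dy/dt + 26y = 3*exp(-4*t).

y = 3*exp(-4*t)/50 + C1*cos(5*t)*exp(t) + C2*exp(t)*sin(5*t)

Characteristic equation r² - 2r + 26 = 0 has discriminant (-2)² - 4·(26) = -100 < 0, so r = 1 ± 5i.
Hence y_h = C1*cos(5*t)*exp(t) + C2*exp(t)*sin(5*t).
Try y_p = A*exp(-4*t). Substituting into the equation and dividing by exp(-4*t) gives A = 3/50, so y_p = 3*exp(-4*t)/50.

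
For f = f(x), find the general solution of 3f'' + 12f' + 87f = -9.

Divide through by 3: f'' + 4f' + 29f = -3.
Characteristic equation r² + 4r + 29 = 0 has discriminant (4)² - 4·(29) = -100 < 0, so r = -2 ± 5i.
Hence f_h = C1*cos(5*x)*exp(-2*x) + C2*exp(-2*x)*sin(5*x).
For the particular solution try f_p = A0. Substituting and matching coefficients of each power of x gives A0 = -3/29, so f_p = -3/29.

f = -3/29 + C1*cos(5*x)*exp(-2*x) + C2*exp(-2*x)*sin(5*x)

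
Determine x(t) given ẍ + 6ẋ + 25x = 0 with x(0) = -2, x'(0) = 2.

x = -exp(-3*t)*sin(4*t) - 2*cos(4*t)*exp(-3*t)

Characteristic equation r² + 6r + 25 = 0 has discriminant (6)² - 4·(25) = -64 < 0, so r = -3 ± 4i.
Hence x_h = C1*cos(4*t)*exp(-3*t) + C2*exp(-3*t)*sin(4*t).
Apply the initial conditions: x(0) = C1 = -2 and x'(0) = -3*C1 + 4*C2 = 2. Solving gives C1 = -2, C2 = -1.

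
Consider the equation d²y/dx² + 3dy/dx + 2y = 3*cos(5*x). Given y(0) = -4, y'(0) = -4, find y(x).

y = -315*exp(-x)/26 - 69*cos(5*x)/754 + 45*sin(5*x)/754 + 238*exp(-2*x)/29

Characteristic equation r² + 3r + 2 = 0 factors as (r + 2)(r + 1) = 0, so r = -2, -1.
Hence y_h = C1*exp(-2*x) + C2*exp(-x).
Try y_p = A*cos(5*x) + B*sin(5*x). Substituting and equating the coefficients of cos(5x) and sin(5x) gives A = -69/754, B = 45/754, so y_p = -69*cos(5*x)/754 + 45*sin(5*x)/754.
General solution: y = -69*cos(5*x)/754 + 45*sin(5*x)/754 + C1*exp(-2*x) + C2*exp(-x).
Apply the initial conditions: y(0) = -69/754 + C1 + C2 = -4 and y'(0) = 225/754 - C2 - 2*C1 = -4. Solving gives C1 = 238/29, C2 = -315/26.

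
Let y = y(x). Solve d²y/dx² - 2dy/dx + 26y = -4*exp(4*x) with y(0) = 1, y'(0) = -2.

y = -2*exp(4*x)/17 - 9*exp(x)*sin(5*x)/17 + 19*cos(5*x)*exp(x)/17

Characteristic equation r² - 2r + 26 = 0 has discriminant (-2)² - 4·(26) = -100 < 0, so r = 1 ± 5i.
Hence y_h = C1*cos(5*x)*exp(x) + C2*exp(x)*sin(5*x).
Try y_p = A*exp(4*x). Substituting into the equation and dividing by exp(4*x) gives A = -2/17, so y_p = -2*exp(4*x)/17.
General solution: y = -2*exp(4*x)/17 + C1*cos(5*x)*exp(x) + C2*exp(x)*sin(5*x).
Apply the initial conditions: y(0) = -2/17 + C1 = 1 and y'(0) = -8/17 + C1 + 5*C2 = -2. Solving gives C1 = 19/17, C2 = -9/17.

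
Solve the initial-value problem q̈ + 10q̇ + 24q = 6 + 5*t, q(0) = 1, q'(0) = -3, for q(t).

q = 47/288 - 5*exp(-6*t)/72 + 5*t/24 + 29*exp(-4*t)/32

Characteristic equation r² + 10r + 24 = 0 factors as (r + 4)(r + 6) = 0, so r = -4, -6.
Hence q_h = C1*exp(-4*t) + C2*exp(-6*t).
For the particular solution try q_p = A0 + A1*t. Substituting and matching coefficients of each power of t gives A0 = 47/288, A1 = 5/24, so q_p = 47/288 + 5*t/24.
General solution: q = 47/288 + 5*t/24 + C1*exp(-4*t) + C2*exp(-6*t).
Apply the initial conditions: q(0) = 47/288 + C1 + C2 = 1 and q'(0) = 5/24 - 6*C2 - 4*C1 = -3. Solving gives C1 = 29/32, C2 = -5/72.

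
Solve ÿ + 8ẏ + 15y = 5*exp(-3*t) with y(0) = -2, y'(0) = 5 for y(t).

y = -15*exp(-3*t)/4 + 7*exp(-5*t)/4 + 5*t*exp(-3*t)/2

Characteristic equation r² + 8r + 15 = 0 factors as (r + 5)(r + 3) = 0, so r = -5, -3.
Hence y_h = C1*exp(-5*t) + C2*exp(-3*t).
Since exp(-3*t) solves the homogeneous equation (r = -3 is a root of multiplicity 1), multiply the trial by t. Try y_p = A*t*exp(-3*t). Substituting into the equation and dividing by exp(-3*t) gives A = 5/2, so y_p = 5*t*exp(-3*t)/2.
General solution: y = C1*exp(-5*t) + C2*exp(-3*t) + 5*t*exp(-3*t)/2.
Apply the initial conditions: y(0) = C1 + C2 = -2 and y'(0) = 5/2 - 5*C1 - 3*C2 = 5. Solving gives C1 = 7/4, C2 = -15/4.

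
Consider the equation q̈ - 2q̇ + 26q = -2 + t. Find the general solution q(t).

q = -25/338 + t/26 + C1*cos(5*t)*exp(t) + C2*exp(t)*sin(5*t)

Characteristic equation r² - 2r + 26 = 0 has discriminant (-2)² - 4·(26) = -100 < 0, so r = 1 ± 5i.
Hence q_h = C1*cos(5*t)*exp(t) + C2*exp(t)*sin(5*t).
For the particular solution try q_p = A0 + A1*t. Substituting and matching coefficients of each power of t gives A0 = -25/338, A1 = 1/26, so q_p = -25/338 + t/26.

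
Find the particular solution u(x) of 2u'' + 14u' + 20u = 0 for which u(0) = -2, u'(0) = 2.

u = -8*exp(-2*x)/3 + 2*exp(-5*x)/3

Divide through by 2: u'' + 7u' + 10u = 0.
Characteristic equation r² + 7r + 10 = 0 factors as (r + 5)(r + 2) = 0, so r = -5, -2.
Hence u_h = C1*exp(-5*x) + C2*exp(-2*x).
Apply the initial conditions: u(0) = C1 + C2 = -2 and u'(0) = -5*C1 - 2*C2 = 2. Solving gives C1 = 2/3, C2 = -8/3.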